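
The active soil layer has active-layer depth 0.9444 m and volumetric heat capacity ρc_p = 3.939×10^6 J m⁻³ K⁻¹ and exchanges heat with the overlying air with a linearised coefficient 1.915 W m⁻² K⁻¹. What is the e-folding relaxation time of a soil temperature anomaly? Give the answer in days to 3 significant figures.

Areal heat capacity C = ρc_p × D = 3.939×10^6 × 0.9444 = 3.72×10^6 J m⁻² K⁻¹.
Relaxation time τ = C / λ = 3.72×10^6 / 1.915 = 1.94×10^6 s.
In days: 1.94×10^6 s / (86400 s/day) = 22.5 days.

22.5 days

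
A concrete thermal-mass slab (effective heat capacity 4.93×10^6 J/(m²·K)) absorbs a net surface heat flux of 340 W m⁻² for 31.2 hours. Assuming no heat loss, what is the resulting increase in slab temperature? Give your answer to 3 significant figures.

7.75 K

Areal heat capacity C = 4.93×10^6 J/(m²·K) (given).
Net heat input Q = F Δt = 340 × (31.2 hours × 3600 s/hour) = 3.82×10^7 J/m².
ΔT = Q / C = 3.82×10^7 / 4.93×10^6 = 7.75 K.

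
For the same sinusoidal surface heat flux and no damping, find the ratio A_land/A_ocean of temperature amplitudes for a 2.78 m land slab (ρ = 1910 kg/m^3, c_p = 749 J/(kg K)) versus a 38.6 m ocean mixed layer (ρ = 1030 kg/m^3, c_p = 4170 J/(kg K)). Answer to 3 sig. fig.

C_ocean = 1030 × 4170 × 38.6 = 1.66×10^8 J/(m²·K).
C_land = 1910 × 749 × 2.78 = 3.98×10^6 J/(m²·K).
Undamped amplitude ∝ 1/C, so A_land/A_ocean = C_ocean/C_land = 41.7.

41.7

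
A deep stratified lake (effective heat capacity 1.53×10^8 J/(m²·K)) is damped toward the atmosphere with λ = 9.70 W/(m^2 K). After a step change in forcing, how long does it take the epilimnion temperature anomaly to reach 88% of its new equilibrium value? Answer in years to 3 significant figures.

1.06 years

Areal heat capacity C = 1.53×10^8 J/(m²·K) (given).
τ = C / λ = 1.53×10^8 / 9.70 = 1.58×10^7 s.
Fraction reached: 1 − e^(−t/τ) = 0.88 ⇒ t = −τ ln(1 − 0.88) = τ × 2.12.
t = 3.34×10^7 s = 1.06 years.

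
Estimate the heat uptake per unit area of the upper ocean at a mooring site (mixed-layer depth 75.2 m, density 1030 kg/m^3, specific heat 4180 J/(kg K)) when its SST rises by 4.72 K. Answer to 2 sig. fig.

Areal heat capacity C = ρ c_p D = 1030 × 4180 × 75.2 = 3.24×10^8 J m⁻² K⁻¹.
ΔQ = C ΔT = 3.24×10^8 × 4.72 = 1.53×10^9 J/m².

1.5×10^9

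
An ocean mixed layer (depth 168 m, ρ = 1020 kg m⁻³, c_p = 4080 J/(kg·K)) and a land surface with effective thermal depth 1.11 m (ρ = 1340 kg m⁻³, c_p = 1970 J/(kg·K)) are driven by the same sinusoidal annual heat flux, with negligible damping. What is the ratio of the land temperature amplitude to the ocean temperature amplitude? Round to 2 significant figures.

240

C_ocean = 1020 × 4080 × 168 = 6.99×10^8 J/(m²·K).
C_land = 1340 × 1970 × 1.11 = 2.93×10^6 J/(m²·K).
Undamped amplitude ∝ 1/C, so A_land/A_ocean = C_ocean/C_land = 239.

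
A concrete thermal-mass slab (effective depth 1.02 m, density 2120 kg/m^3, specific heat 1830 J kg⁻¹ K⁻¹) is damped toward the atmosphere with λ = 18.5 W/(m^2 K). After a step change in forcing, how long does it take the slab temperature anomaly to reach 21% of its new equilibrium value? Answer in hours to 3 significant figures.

Areal heat capacity C = ρ c_p D = 2120 × 1830 × 1.02 = 3.96×10^6 J/(m²·K).
τ = C / λ = 3.96×10^6 / 18.5 = 2.14×10^5 s.
Fraction reached: 1 − e^(−t/τ) = 0.21 ⇒ t = −τ ln(1 − 0.21) = τ × 0.236.
t = 50400 s = 14.0 hours.

14.0 hours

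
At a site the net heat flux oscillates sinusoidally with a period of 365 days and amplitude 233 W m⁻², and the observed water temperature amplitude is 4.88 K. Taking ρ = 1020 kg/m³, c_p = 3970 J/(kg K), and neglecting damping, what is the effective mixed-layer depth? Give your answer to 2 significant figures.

ω = 2π / 3.15×10^7 s = 1.99×10^-7 s⁻¹.
Required C = F₀ / (A ω) = 233 / (4.88 × 1.99×10^-7) = 2.40×10^8 J/(m²·K).
D = C / (ρ c_p) = 2.40×10^8 / (1020 × 3970) = 59.2 m.

59 m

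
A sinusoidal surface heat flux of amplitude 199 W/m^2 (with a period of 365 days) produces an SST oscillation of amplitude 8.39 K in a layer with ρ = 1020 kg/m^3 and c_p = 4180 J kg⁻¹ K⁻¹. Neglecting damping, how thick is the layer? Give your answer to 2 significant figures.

ω = 2π / 3.15×10^7 s = 1.99×10^-7 s⁻¹.
Required C = F₀ / (A ω) = 199 / (8.39 × 1.99×10^-7) = 1.19×10^8 J/(m²·K).
D = C / (ρ c_p) = 1.19×10^8 / (1020 × 4180) = 27.9 m.

28 m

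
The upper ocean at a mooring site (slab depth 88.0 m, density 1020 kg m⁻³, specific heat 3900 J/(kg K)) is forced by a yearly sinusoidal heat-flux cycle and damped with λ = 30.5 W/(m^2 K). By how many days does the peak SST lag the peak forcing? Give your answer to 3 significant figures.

Areal heat capacity C = ρ c_p D = 1020 × 3900 × 88.0 = 3.50×10^8 J m⁻² K⁻¹.
ω = 2π / 3.15×10^7 s = 1.99×10^-7 s⁻¹.
Phase lag φ = arctan(Cω/λ) = arctan(69.7/30.5) = 1.16 rad.
Time lag = φ / ω = 1.16 / 1.99×10^-7 = 5.81×10^6 s = 67.3 days.

67.3 days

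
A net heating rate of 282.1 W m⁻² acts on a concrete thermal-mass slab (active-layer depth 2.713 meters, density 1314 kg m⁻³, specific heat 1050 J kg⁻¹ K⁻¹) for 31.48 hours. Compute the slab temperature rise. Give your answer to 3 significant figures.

8.54 K

Areal heat capacity C = ρ c_p D = 1314 × 1050 × 2.713 = 3.74×10^6 J m⁻² K⁻¹.
Net heat input Q = F Δt = 282.1 × (31.48 hours × 3600 s/hour) = 3.20×10^7 J/m².
ΔT = Q / C = 3.20×10^7 / 3.74×10^6 = 8.54 K.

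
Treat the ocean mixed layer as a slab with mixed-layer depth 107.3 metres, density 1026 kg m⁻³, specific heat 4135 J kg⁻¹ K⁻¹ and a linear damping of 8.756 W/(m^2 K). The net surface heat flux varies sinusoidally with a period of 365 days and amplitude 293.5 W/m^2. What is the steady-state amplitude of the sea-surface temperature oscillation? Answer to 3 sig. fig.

Areal heat capacity C = ρ c_p D = 1026 × 4135 × 107.3 = 4.55×10^8 J/(m²·K).
Angular frequency ω = 2π / T = 2π / 3.15×10^7 s = 1.99×10^-7 s⁻¹.
√((Cω)² + λ²) = √((90.7)² + 8.756²) = 91.1 W/(m²·K).
Amplitude A = F₀ / √((Cω)²+λ²) = 293.5 / 91.1 = 3.22 K.

3.22 K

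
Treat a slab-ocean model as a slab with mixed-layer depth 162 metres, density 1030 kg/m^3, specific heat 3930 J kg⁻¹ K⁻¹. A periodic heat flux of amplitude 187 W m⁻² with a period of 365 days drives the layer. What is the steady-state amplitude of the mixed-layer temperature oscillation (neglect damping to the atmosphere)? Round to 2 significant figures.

Areal heat capacity C = ρ c_p D = 1030 × 3930 × 162 = 6.56×10^8 J m⁻² K⁻¹.
Angular frequency ω = 2π / T = 2π / 3.15×10^7 s = 1.99×10^-7 s⁻¹.
Cω = 6.56×10^8 × 1.99×10^-7 = 131 W/(m²·K).
Amplitude A = F₀ / (Cω) = 187 / 131 = 1.43 K.

1.4 K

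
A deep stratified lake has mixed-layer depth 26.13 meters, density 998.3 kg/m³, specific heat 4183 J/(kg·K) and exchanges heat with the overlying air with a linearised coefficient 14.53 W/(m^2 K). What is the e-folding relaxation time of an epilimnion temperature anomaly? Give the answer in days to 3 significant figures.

Areal heat capacity C = ρ c_p D = 998.3 × 4183 × 26.13 = 1.09×10^8 J m⁻² K⁻¹.
Relaxation time τ = C / λ = 1.09×10^8 / 14.53 = 7.51×10^6 s.
In days: 7.51×10^6 s / (86400 s/day) = 86.9 days.

86.9 days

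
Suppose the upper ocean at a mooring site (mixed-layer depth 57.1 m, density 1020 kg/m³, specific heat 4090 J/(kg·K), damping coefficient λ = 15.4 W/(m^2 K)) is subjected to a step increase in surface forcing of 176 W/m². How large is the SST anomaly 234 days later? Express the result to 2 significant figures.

Areal heat capacity C = ρ c_p D = 1020 × 4090 × 57.1 = 2.38×10^8 J/(m²·K).
τ = C / λ = 2.38×10^8 / 15.4 = 1.55×10^7 s.
Equilibrium anomaly ΔT_eq = F / λ = 176 / 15.4 = 11.4 K.
t = 234 days = 2.02×10^7 s, so t/τ = 1.31.
ΔT(t) = ΔT_eq (1 − e^(−t/τ)) = 11.4 × (1 − e^−1.31) = 8.34 K.

8.3 K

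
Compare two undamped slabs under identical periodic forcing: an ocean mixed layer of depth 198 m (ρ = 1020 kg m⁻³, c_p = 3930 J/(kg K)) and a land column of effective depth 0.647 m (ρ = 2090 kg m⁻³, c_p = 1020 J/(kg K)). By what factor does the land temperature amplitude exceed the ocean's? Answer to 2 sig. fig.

580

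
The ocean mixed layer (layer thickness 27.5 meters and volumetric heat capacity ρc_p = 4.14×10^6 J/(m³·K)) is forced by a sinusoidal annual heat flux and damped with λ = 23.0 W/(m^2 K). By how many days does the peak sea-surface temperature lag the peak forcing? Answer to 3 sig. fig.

Areal heat capacity C = ρc_p × D = 4.14×10^6 × 27.5 = 1.14×10^8 J/(m²·K).
ω = 2π / 3.15×10^7 s = 1.99×10^-7 s⁻¹.
Phase lag φ = arctan(Cω/λ) = arctan(22.7/23.0) = 0.778 rad.
Time lag = φ / ω = 0.778 / 1.99×10^-7 = 3.91×10^6 s = 45.2 days.

45.2 days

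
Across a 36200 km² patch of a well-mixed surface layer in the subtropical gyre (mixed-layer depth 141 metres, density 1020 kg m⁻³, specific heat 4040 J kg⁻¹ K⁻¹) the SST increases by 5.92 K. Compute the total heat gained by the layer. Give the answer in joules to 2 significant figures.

Areal heat capacity C = ρ c_p D = 1020 × 4040 × 141 = 5.81×10^8 J/(m²·K).
Heat per unit area: q = C ΔT = 5.81×10^8 × 5.92 = 3.44×10^9 J/m².
Total heat: Q = q × A = 3.44×10^9 × (36200 × 10⁶ m²) = 1.25×10^20 J.

1.2×10^20 J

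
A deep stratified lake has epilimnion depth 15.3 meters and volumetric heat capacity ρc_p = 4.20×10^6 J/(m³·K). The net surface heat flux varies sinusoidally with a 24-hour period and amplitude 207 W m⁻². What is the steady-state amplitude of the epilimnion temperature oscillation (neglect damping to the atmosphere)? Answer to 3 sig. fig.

Areal heat capacity C = ρc_p × D = 4.20×10^6 × 15.3 = 6.43×10^7 J/(m²·K).
Angular frequency ω = 2π / T = 2π / 86400 s = 7.27×10^-5 s⁻¹.
Cω = 6.43×10^7 × 7.27×10^-5 = 4670 W/(m²·K).
Amplitude A = F₀ / (Cω) = 207 / 4670 = 0.0443 K.

0.0443 K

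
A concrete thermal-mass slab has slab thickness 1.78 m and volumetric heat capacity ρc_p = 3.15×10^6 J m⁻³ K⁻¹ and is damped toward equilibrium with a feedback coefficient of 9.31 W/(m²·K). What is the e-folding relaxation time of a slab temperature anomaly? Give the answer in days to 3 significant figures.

Areal heat capacity C = ρc_p × D = 3.15×10^6 × 1.78 = 5.61×10^6 J m⁻² K⁻¹.
Relaxation time τ = C / λ = 5.61×10^6 / 9.31 = 6.02×10^5 s.
In days: 6.02×10^5 s / (86400 s/day) = 6.97 days.

6.97 days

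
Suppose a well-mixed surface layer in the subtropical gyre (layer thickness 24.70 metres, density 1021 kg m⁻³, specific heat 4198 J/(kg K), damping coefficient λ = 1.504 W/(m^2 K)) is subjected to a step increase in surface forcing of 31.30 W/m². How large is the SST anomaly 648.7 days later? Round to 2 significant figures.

Areal heat capacity C = ρ c_p D = 1021 × 4198 × 24.70 = 1.06×10^8 J m⁻² K⁻¹.
τ = C / λ = 1.06×10^8 / 1.504 = 7.04×10^7 s.
Equilibrium anomaly ΔT_eq = F / λ = 31.30 / 1.504 = 20.8 K.
t = 648.7 days = 5.60×10^7 s, so t/τ = 0.796.
ΔT(t) = ΔT_eq (1 − e^(−t/τ)) = 20.8 × (1 − e^−0.796) = 11.4 K.

11 K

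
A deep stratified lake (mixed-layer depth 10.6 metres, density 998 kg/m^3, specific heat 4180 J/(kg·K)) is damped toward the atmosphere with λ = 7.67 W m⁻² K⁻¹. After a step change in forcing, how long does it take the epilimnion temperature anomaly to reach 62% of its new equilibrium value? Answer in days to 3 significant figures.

64.6 days

Areal heat capacity C = ρ c_p D = 998 × 4180 × 10.6 = 4.42×10^7 J/(m^2 K).
τ = C / λ = 4.42×10^7 / 7.67 = 5.77×10^6 s.
Fraction reached: 1 − e^(−t/τ) = 0.62 ⇒ t = −τ ln(1 − 0.62) = τ × 0.968.
t = 5.58×10^6 s = 64.6 days.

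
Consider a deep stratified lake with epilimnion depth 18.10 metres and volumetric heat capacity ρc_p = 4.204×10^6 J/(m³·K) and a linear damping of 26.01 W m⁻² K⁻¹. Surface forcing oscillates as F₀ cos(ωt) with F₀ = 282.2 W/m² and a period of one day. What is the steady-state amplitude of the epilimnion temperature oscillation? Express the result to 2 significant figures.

Areal heat capacity C = ρc_p × D = 4.204×10^6 × 18.10 = 7.61×10^7 J/(m²·K).
Angular frequency ω = 2π / T = 2π / 86400 s = 7.27×10^-5 s⁻¹.
√((Cω)² + λ²) = √((5530)² + 26.01²) = 5530 W/(m²·K).
Amplitude A = F₀ / √((Cω)²+λ²) = 282.2 / 5530 = 0.0510 K.

0.051 K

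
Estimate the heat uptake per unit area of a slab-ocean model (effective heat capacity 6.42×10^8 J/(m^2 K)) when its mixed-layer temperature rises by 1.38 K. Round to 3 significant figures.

Areal heat capacity C = 6.42×10^8 J/(m^2 K) (given).
ΔQ = C ΔT = 6.42×10^8 × 1.38 = 8.86×10^8 J/m².

8.86×10^8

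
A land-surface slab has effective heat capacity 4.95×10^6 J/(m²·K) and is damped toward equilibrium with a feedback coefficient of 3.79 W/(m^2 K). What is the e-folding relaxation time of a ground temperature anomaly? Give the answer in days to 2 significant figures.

Areal heat capacity C = 4.95×10^6 J/(m²·K) (given).
Relaxation time τ = C / λ = 4.95×10^6 / 3.79 = 1.31×10^6 s.
In days: 1.31×10^6 s / (86400 s/day) = 15.1 days.

15 days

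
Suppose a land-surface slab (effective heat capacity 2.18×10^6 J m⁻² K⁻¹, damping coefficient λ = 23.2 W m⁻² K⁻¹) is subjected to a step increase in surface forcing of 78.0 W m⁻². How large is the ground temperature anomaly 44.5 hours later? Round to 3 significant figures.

Areal heat capacity C = 2.18×10^6 J m⁻² K⁻¹ (given).
τ = C / λ = 2.18×10^6 / 23.2 = 94000 s.
Equilibrium anomaly ΔT_eq = F / λ = 78.0 / 23.2 = 3.36 K.
t = 44.5 hours = 1.60×10^5 s, so t/τ = 1.70.
ΔT(t) = ΔT_eq (1 − e^(−t/τ)) = 3.36 × (1 − e^−1.70) = 2.75 K.

2.75 K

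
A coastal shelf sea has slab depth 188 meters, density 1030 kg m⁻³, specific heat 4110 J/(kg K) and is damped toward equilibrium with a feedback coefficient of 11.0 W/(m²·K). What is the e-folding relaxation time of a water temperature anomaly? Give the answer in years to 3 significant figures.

2.29 years

Areal heat capacity C = ρ c_p D = 1030 × 4110 × 188 = 7.96×10^8 J/(m^2 K).
Relaxation time τ = C / λ = 7.96×10^8 / 11.0 = 7.24×10^7 s.
In years: 7.24×10^7 s / (3.156×10^7 s/year) = 2.29 years.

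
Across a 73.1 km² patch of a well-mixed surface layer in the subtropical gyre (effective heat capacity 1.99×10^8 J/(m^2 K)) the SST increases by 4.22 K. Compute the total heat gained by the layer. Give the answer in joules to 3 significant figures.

6.14×10^16 J

Areal heat capacity C = 1.99×10^8 J/(m^2 K) (given).
Heat per unit area: q = C ΔT = 1.99×10^8 × 4.22 = 8.40×10^8 J/m².
Total heat: Q = q × A = 8.40×10^8 × (73.1 × 10⁶ m²) = 6.14×10^16 J.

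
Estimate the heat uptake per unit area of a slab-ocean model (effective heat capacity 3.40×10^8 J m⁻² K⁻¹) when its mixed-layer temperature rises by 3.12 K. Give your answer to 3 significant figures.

1.06×10^9

Areal heat capacity C = 3.40×10^8 J m⁻² K⁻¹ (given).
ΔQ = C ΔT = 3.40×10^8 × 3.12 = 1.06×10^9 J/m².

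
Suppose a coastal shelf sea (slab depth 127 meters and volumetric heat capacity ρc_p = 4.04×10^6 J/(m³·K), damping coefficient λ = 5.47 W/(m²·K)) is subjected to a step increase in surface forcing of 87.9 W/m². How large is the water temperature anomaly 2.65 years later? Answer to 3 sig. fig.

Areal heat capacity C = ρc_p × D = 4.04×10^6 × 127 = 5.13×10^8 J/(m²·K).
τ = C / λ = 5.13×10^8 / 5.47 = 9.38×10^7 s.
Equilibrium anomaly ΔT_eq = F / λ = 87.9 / 5.47 = 16.1 K.
t = 2.65 years = 8.36×10^7 s, so t/τ = 0.892.
ΔT(t) = ΔT_eq (1 − e^(−t/τ)) = 16.1 × (1 − e^−0.892) = 9.48 K.

9.48 K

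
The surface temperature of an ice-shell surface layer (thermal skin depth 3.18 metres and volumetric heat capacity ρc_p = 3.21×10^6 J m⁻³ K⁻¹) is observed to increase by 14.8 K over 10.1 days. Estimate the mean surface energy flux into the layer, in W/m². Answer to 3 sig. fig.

173

Areal heat capacity C = ρc_p × D = 3.21×10^6 × 3.18 = 1.02×10^7 J/(m²·K).
Required heat per unit area: Q = C ΔT = 1.02×10^7 × 14.8 = 1.51×10^8 J/m².
Flux F = Q / Δt = 1.51×10^8 / 8.73×10^5 s = 173 W/m².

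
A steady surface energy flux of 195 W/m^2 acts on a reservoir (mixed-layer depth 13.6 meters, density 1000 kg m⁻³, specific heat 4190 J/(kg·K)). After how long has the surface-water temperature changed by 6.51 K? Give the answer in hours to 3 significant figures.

528 hours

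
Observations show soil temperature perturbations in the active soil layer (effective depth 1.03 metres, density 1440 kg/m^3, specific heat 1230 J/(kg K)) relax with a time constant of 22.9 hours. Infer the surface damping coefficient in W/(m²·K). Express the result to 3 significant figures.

22.1

Areal heat capacity C = ρ c_p D = 1440 × 1230 × 1.03 = 1.82×10^6 J/(m^2 K).
τ = 22.9 hours = 82400 s.
λ = C / τ = 1.82×10^6 / 82400 = 22.1 W/(m²·K).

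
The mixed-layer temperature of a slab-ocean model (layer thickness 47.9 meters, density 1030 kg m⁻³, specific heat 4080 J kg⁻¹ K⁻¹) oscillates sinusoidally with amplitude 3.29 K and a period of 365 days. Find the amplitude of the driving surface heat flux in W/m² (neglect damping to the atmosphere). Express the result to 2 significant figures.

130

Areal heat capacity C = ρ c_p D = 1030 × 4080 × 47.9 = 2.01×10^8 J m⁻² K⁻¹.
ω = 2π / 3.15×10^7 s = 1.99×10^-7 s⁻¹.
Cω = 2.01×10^8 × 1.99×10^-7 = 40.1 W/(m²·K).
F₀ = A × Cω = 3.29 × 40.1 = 132 W/m².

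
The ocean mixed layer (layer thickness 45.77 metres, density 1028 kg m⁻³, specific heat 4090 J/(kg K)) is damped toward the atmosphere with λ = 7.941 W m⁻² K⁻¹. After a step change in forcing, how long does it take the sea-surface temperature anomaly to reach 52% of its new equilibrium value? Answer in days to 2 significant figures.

210 days

Areal heat capacity C = ρ c_p D = 1028 × 4090 × 45.77 = 1.92×10^8 J/(m^2 K).
τ = C / λ = 1.92×10^8 / 7.941 = 2.42×10^7 s.
Fraction reached: 1 − e^(−t/τ) = 0.52 ⇒ t = −τ ln(1 − 0.52) = τ × 0.734.
t = 1.78×10^7 s = 206 days.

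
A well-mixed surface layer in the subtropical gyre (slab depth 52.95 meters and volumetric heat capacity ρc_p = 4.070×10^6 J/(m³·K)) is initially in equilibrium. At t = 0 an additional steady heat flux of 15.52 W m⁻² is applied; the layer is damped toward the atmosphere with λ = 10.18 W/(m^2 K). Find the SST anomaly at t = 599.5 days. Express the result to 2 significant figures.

1.4 K

Areal heat capacity C = ρc_p × D = 4.070×10^6 × 52.95 = 2.16×10^8 J m⁻² K⁻¹.
τ = C / λ = 2.16×10^8 / 10.18 = 2.12×10^7 s.
Equilibrium anomaly ΔT_eq = F / λ = 15.52 / 10.18 = 1.52 K.
t = 599.5 days = 5.18×10^7 s, so t/τ = 2.45.
ΔT(t) = ΔT_eq (1 − e^(−t/τ)) = 1.52 × (1 − e^−2.45) = 1.39 K.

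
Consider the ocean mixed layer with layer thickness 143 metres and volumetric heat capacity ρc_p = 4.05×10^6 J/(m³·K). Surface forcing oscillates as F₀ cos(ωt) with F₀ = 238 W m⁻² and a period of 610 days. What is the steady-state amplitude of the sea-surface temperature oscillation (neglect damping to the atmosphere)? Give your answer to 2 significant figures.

Areal heat capacity C = ρc_p × D = 4.05×10^6 × 143 = 5.79×10^8 J m⁻² K⁻¹.
Angular frequency ω = 2π / T = 2π / 5.27×10^7 s = 1.19×10^-7 s⁻¹.
Cω = 5.79×10^8 × 1.19×10^-7 = 69.0 W/(m²·K).
Amplitude A = F₀ / (Cω) = 238 / 69.0 = 3.45 K.

3.4 K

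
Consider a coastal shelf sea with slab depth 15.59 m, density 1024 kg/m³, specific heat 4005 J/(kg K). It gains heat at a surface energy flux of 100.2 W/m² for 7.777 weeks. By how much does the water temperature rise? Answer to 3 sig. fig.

7.37 K

Areal heat capacity C = ρ c_p D = 1024 × 4005 × 15.59 = 6.39×10^7 J/(m^2 K).
Net heat input Q = F Δt = 100.2 × (7.777 weeks × 6.048×10^5 s/week) = 4.71×10^8 J/m².
ΔT = Q / C = 4.71×10^8 / 6.39×10^7 = 7.37 K.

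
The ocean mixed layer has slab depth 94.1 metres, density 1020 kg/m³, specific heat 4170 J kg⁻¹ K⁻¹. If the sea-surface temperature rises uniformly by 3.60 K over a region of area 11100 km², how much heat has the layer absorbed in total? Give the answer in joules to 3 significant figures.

Areal heat capacity C = ρ c_p D = 1020 × 4170 × 94.1 = 4.00×10^8 J/(m²·K).
Heat per unit area: q = C ΔT = 4.00×10^8 × 3.60 = 1.44×10^9 J/m².
Total heat: Q = q × A = 1.44×10^9 × (11100 × 10⁶ m²) = 1.60×10^19 J.

1.60×10^19 J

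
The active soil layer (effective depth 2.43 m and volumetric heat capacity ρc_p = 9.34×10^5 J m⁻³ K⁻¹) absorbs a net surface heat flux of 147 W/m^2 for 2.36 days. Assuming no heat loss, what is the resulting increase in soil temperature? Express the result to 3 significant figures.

Areal heat capacity C = ρc_p × D = 9.34×10^5 × 2.43 = 2.27×10^6 J/(m^2 K).
Net heat input Q = F Δt = 147 × (2.36 days × 86400 s/day) = 3.00×10^7 J/m².
ΔT = Q / C = 3.00×10^7 / 2.27×10^6 = 13.2 K.

13.2 K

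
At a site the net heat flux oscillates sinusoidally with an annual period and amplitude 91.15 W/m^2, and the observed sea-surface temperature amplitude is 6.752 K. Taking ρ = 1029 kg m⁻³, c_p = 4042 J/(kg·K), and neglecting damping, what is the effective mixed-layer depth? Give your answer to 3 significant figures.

ω = 2π / 3.15×10^7 s = 1.99×10^-7 s⁻¹.
Required C = F₀ / (A ω) = 91.15 / (6.752 × 1.99×10^-7) = 6.78×10^7 J/(m²·K).
D = C / (ρ c_p) = 6.78×10^7 / (1029 × 4042) = 16.3 m.

16.3 m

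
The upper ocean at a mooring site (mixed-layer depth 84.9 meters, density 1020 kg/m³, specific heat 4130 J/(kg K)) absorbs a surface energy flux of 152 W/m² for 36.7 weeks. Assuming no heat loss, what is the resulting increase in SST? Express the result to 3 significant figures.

9.43 K

Areal heat capacity C = ρ c_p D = 1020 × 4130 × 84.9 = 3.58×10^8 J/(m^2 K).
Net heat input Q = F Δt = 152 × (36.7 weeks × 6.048×10^5 s/week) = 3.37×10^9 J/m².
ΔT = Q / C = 3.37×10^9 / 3.58×10^8 = 9.43 K.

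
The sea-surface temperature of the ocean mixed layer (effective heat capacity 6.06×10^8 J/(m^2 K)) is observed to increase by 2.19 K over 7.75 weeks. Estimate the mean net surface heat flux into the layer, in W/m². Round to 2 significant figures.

280

Areal heat capacity C = 6.06×10^8 J/(m^2 K) (given).
Required heat per unit area: Q = C ΔT = 6.06×10^8 × 2.19 = 1.33×10^9 J/m².
Flux F = Q / Δt = 1.33×10^9 / 4.69×10^6 s = 283 W/m².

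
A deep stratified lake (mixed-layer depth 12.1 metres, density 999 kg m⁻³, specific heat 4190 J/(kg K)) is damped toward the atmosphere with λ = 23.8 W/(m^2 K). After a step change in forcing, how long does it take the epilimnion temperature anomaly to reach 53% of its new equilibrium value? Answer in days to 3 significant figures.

18.6 days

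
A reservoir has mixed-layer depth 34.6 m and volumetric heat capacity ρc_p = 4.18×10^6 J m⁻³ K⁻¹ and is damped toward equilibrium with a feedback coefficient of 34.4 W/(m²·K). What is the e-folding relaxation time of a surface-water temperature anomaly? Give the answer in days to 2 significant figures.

49 days

Areal heat capacity C = ρc_p × D = 4.18×10^6 × 34.6 = 1.45×10^8 J/(m²·K).
Relaxation time τ = C / λ = 1.45×10^8 / 34.4 = 4.20×10^6 s.
In days: 4.20×10^6 s / (86400 s/day) = 48.7 days.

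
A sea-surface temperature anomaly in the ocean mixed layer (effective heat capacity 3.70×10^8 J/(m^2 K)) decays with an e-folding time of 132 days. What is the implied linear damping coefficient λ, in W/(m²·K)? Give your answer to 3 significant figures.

Areal heat capacity C = 3.70×10^8 J/(m^2 K) (given).
τ = 132 days = 1.14×10^7 s.
λ = C / τ = 3.70×10^8 / 1.14×10^7 = 32.4 W/(m²·K).

32.4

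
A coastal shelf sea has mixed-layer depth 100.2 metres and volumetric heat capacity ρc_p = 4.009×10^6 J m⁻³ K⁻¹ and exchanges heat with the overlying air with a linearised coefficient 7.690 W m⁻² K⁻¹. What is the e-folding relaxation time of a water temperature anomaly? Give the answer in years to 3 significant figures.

1.66 years

Areal heat capacity C = ρc_p × D = 4.009×10^6 × 100.2 = 4.02×10^8 J/(m²·K).
Relaxation time τ = C / λ = 4.02×10^8 / 7.690 = 5.22×10^7 s.
In years: 5.22×10^7 s / (3.156×10^7 s/year) = 1.66 years.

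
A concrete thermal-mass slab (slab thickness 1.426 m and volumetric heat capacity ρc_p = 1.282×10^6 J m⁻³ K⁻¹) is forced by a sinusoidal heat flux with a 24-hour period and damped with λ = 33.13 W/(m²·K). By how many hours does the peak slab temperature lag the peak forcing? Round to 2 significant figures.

Areal heat capacity C = ρc_p × D = 1.282×10^6 × 1.426 = 1.83×10^6 J/(m^2 K).
ω = 2π / 86400 s = 7.27×10^-5 s⁻¹.
Phase lag φ = arctan(Cω/λ) = arctan(133/33.13) = 1.33 rad.
Time lag = φ / ω = 1.33 / 7.27×10^-5 = 18200 s = 5.07 hours.

5.1 hours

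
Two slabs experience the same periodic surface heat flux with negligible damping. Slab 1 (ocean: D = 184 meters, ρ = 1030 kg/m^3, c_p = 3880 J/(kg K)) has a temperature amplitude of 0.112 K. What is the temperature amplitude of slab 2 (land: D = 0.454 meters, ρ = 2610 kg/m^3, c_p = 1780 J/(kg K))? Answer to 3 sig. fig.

C_ocean = 7.35×10^8 J/(m²·K); C_land = 2.11×10^6 J/(m²·K).
A ∝ 1/C ⇒ A_land = A_ocean × C_ocean/C_land = 0.112 × 349 = 39.0 K.

39.0 K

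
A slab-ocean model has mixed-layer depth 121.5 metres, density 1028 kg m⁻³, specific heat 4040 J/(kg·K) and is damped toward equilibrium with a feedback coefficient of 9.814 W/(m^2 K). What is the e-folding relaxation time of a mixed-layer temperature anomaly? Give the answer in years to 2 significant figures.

1.6 years

Areal heat capacity C = ρ c_p D = 1028 × 4040 × 121.5 = 5.05×10^8 J/(m²·K).
Relaxation time τ = C / λ = 5.05×10^8 / 9.814 = 5.14×10^7 s.
In years: 5.14×10^7 s / (3.156×10^7 s/year) = 1.63 years.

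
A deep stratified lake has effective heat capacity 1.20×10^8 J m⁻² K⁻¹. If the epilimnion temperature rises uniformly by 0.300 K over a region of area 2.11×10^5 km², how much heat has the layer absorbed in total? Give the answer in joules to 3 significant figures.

7.60×10^18 J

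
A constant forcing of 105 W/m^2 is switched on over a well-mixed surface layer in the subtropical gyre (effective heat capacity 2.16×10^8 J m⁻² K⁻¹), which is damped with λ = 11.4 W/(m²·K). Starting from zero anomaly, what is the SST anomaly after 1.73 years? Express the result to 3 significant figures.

8.69 K

Areal heat capacity C = 2.16×10^8 J m⁻² K⁻¹ (given).
τ = C / λ = 2.16×10^8 / 11.4 = 1.89×10^7 s.
Equilibrium anomaly ΔT_eq = F / λ = 105 / 11.4 = 9.21 K.
t = 1.73 years = 5.46×10^7 s, so t/τ = 2.88.
ΔT(t) = ΔT_eq (1 − e^(−t/τ)) = 9.21 × (1 − e^−2.88) = 8.69 K.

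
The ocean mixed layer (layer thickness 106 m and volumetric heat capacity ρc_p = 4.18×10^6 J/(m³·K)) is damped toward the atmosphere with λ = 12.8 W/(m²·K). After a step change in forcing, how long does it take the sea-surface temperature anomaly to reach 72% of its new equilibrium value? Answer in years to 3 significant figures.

Areal heat capacity C = ρc_p × D = 4.18×10^6 × 106 = 4.43×10^8 J/(m²·K).
τ = C / λ = 4.43×10^8 / 12.8 = 3.46×10^7 s.
Fraction reached: 1 − e^(−t/τ) = 0.72 ⇒ t = −τ ln(1 − 0.72) = τ × 1.27.
t = 4.41×10^7 s = 1.40 years.

1.40 years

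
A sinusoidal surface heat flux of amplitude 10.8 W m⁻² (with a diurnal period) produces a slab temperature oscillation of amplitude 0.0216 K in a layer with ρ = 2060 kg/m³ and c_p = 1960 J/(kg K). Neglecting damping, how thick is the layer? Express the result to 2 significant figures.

1.7 m

ω = 2π / 86400 s = 7.27×10^-5 s⁻¹.
Required C = F₀ / (A ω) = 10.8 / (0.0216 × 7.27×10^-5) = 6.88×10^6 J/(m²·K).
D = C / (ρ c_p) = 6.88×10^6 / (2060 × 1960) = 1.70 m.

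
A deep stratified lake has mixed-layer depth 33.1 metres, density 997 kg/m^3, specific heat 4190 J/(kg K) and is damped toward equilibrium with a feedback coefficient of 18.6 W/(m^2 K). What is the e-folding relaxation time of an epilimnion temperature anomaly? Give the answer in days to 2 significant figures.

86 days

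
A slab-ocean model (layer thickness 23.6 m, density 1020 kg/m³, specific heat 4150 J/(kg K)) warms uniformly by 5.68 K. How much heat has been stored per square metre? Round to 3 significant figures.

5.67×10^8

Areal heat capacity C = ρ c_p D = 1020 × 4150 × 23.6 = 9.99×10^7 J/(m²·K).
ΔQ = C ΔT = 9.99×10^7 × 5.68 = 5.67×10^8 J/m².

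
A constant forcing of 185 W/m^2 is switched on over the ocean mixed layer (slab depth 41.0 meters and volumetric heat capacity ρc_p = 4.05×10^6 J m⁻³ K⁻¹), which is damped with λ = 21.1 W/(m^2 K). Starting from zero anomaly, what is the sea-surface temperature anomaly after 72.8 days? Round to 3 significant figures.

4.83 K

Areal heat capacity C = ρc_p × D = 4.05×10^6 × 41.0 = 1.66×10^8 J/(m²·K).
τ = C / λ = 1.66×10^8 / 21.1 = 7.87×10^6 s.
Equilibrium anomaly ΔT_eq = F / λ = 185 / 21.1 = 8.77 K.
t = 72.8 days = 6.29×10^6 s, so t/τ = 0.799.
ΔT(t) = ΔT_eq (1 − e^(−t/τ)) = 8.77 × (1 − e^−0.799) = 4.83 K.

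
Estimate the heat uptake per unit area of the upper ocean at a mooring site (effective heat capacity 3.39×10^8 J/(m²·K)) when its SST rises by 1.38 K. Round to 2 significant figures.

Areal heat capacity C = 3.39×10^8 J/(m²·K) (given).
ΔQ = C ΔT = 3.39×10^8 × 1.38 = 4.68×10^8 J/m².

4.7×10^8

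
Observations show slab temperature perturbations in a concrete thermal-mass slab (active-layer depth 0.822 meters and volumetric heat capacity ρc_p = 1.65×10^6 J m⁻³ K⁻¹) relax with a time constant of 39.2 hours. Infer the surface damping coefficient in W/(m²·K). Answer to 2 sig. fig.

Areal heat capacity C = ρc_p × D = 1.65×10^6 × 0.822 = 1.36×10^6 J/(m^2 K).
τ = 39.2 hours = 1.41×10^5 s.
λ = C / τ = 1.36×10^6 / 1.41×10^5 = 9.61 W/(m²·K).

9.6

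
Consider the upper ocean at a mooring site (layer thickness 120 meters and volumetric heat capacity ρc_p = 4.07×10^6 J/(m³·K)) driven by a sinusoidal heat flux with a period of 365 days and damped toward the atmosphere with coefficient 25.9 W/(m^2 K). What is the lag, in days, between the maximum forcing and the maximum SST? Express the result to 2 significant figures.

Areal heat capacity C = ρc_p × D = 4.07×10^6 × 120 = 4.88×10^8 J/(m²·K).
ω = 2π / 3.15×10^7 s = 1.99×10^-7 s⁻¹.
Phase lag φ = arctan(Cω/λ) = arctan(97.3/25.9) = 1.31 rad.
Time lag = φ / ω = 1.31 / 1.99×10^-7 = 6.58×10^6 s = 76.1 days.

76 days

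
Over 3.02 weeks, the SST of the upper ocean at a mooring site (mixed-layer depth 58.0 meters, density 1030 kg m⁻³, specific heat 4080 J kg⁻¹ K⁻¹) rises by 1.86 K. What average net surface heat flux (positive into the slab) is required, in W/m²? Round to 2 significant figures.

Areal heat capacity C = ρ c_p D = 1030 × 4080 × 58.0 = 2.44×10^8 J m⁻² K⁻¹.
Required heat per unit area: Q = C ΔT = 2.44×10^8 × 1.86 = 4.53×10^8 J/m².
Flux F = Q / Δt = 4.53×10^8 / 1.83×10^6 s = 248 W/m².

250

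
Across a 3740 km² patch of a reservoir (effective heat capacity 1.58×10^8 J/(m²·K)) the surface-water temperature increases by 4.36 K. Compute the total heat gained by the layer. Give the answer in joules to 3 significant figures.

Areal heat capacity C = 1.58×10^8 J/(m²·K) (given).
Heat per unit area: q = C ΔT = 1.58×10^8 × 4.36 = 6.89×10^8 J/m².
Total heat: Q = q × A = 6.89×10^8 × (3740 × 10⁶ m²) = 2.58×10^18 J.

2.58×10^18 J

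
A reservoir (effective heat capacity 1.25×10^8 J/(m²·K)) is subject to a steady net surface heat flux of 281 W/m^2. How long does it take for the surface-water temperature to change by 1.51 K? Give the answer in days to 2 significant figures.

Areal heat capacity C = 1.25×10^8 J/(m²·K) (given).
Time required: Δt = C ΔT / F = 1.25×10^8 × 1.51 / 281 = 6.72×10^5 s.
In days: 6.72×10^5 s / (86400 s/day) = 7.77 days.

7.8 days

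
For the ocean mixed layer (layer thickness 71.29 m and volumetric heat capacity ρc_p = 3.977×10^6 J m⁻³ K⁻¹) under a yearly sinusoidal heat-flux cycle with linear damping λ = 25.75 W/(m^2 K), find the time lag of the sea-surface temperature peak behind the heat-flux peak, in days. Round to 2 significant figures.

66 days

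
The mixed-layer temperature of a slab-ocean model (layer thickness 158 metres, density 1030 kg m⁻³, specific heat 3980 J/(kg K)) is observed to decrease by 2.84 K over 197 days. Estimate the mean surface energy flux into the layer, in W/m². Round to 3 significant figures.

-108

Areal heat capacity C = ρ c_p D = 1030 × 3980 × 158 = 6.48×10^8 J m⁻² K⁻¹.
Required heat per unit area: Q = C ΔT = 6.48×10^8 × -2.84 = -1.84×10^9 J/m².
Flux F = Q / Δt = -1.84×10^9 / 1.70×10^7 s = -108 W/m².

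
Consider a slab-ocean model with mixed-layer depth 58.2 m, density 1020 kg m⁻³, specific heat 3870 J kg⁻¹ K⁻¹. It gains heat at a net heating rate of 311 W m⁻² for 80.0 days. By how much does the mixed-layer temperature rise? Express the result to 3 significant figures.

9.36 K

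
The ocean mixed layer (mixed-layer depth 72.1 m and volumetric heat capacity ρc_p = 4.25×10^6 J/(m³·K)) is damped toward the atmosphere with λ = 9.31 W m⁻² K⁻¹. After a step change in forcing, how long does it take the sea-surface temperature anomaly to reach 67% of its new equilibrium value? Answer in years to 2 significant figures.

1.2 years

Areal heat capacity C = ρc_p × D = 4.25×10^6 × 72.1 = 3.06×10^8 J/(m²·K).
τ = C / λ = 3.06×10^8 / 9.31 = 3.29×10^7 s.
Fraction reached: 1 − e^(−t/τ) = 0.67 ⇒ t = −τ ln(1 − 0.67) = τ × 1.11.
t = 3.65×10^7 s = 1.16 years.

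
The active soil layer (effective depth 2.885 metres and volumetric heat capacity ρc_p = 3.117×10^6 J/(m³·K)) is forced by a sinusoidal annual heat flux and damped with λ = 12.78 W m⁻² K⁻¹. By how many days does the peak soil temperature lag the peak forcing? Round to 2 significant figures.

Areal heat capacity C = ρc_p × D = 3.117×10^6 × 2.885 = 8.99×10^6 J m⁻² K⁻¹.
ω = 2π / 3.15×10^7 s = 1.99×10^-7 s⁻¹.
Phase lag φ = arctan(Cω/λ) = arctan(1.79/12.78) = 0.139 rad.
Time lag = φ / ω = 0.139 / 1.99×10^-7 = 6.99×10^5 s = 8.09 days.

8.1 days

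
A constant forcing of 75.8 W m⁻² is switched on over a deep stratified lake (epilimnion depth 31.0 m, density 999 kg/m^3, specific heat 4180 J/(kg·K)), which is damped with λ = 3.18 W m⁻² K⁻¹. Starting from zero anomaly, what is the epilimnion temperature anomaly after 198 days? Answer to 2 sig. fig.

8.2 K

Areal heat capacity C = ρ c_p D = 999 × 4180 × 31.0 = 1.29×10^8 J/(m²·K).
τ = C / λ = 1.29×10^8 / 3.18 = 4.07×10^7 s.
Equilibrium anomaly ΔT_eq = F / λ = 75.8 / 3.18 = 23.8 K.
t = 198 days = 1.71×10^7 s, so t/τ = 0.420.
ΔT(t) = ΔT_eq (1 − e^(−t/τ)) = 23.8 × (1 − e^−0.420) = 8.18 K.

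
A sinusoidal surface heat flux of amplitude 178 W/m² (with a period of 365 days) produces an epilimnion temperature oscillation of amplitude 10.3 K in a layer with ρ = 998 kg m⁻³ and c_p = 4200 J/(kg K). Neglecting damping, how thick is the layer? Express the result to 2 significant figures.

21 m

ω = 2π / 3.15×10^7 s = 1.99×10^-7 s⁻¹.
Required C = F₀ / (A ω) = 178 / (10.3 × 1.99×10^-7) = 8.67×10^7 J/(m²·K).
D = C / (ρ c_p) = 8.67×10^7 / (998 × 4200) = 20.7 m.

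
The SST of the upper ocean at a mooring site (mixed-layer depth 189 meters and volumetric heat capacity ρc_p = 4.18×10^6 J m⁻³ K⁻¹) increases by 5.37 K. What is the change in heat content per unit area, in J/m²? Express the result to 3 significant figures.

4.24×10^9

Areal heat capacity C = ρc_p × D = 4.18×10^6 × 189 = 7.90×10^8 J/(m^2 K).
ΔQ = C ΔT = 7.90×10^8 × 5.37 = 4.24×10^9 J/m².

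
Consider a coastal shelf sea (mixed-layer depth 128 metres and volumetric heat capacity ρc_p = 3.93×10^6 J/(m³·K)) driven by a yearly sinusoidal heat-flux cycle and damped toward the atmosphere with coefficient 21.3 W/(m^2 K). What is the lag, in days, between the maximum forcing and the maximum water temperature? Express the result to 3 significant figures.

Areal heat capacity C = ρc_p × D = 3.93×10^6 × 128 = 5.03×10^8 J/(m^2 K).
ω = 2π / 3.15×10^7 s = 1.99×10^-7 s⁻¹.
Phase lag φ = arctan(Cω/λ) = arctan(100/21.3) = 1.36 rad.
Time lag = φ / ω = 1.36 / 1.99×10^-7 = 6.83×10^6 s = 79.1 days.

79.1 days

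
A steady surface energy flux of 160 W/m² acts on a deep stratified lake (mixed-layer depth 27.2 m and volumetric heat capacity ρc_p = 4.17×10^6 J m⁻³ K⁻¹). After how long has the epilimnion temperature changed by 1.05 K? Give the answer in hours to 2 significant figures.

210 hours

Areal heat capacity C = ρc_p × D = 4.17×10^6 × 27.2 = 1.13×10^8 J m⁻² K⁻¹.
Time required: Δt = C ΔT / F = 1.13×10^8 × 1.05 / 160 = 7.44×10^5 s.
In hours: 7.44×10^5 s / (3600 s/hour) = 207 hours.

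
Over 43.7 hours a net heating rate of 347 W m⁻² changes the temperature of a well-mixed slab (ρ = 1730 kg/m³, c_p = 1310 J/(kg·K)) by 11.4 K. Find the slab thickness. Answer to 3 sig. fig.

Heat input Q = F Δt = 347 × 1.57×10^5 s = 5.46×10^7 J/m².
Required areal heat capacity C = Q / ΔT = 4.79×10^6 J/(m²·K).
Depth D = C / (ρ c_p) = 4.79×10^6 / (1730 × 1310) = 2.11 m.

2.11 m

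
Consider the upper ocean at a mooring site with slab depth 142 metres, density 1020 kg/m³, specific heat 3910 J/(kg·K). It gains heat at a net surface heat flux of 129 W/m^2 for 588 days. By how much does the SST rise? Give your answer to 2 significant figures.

Areal heat capacity C = ρ c_p D = 1020 × 3910 × 142 = 5.66×10^8 J/(m^2 K).
Net heat input Q = F Δt = 129 × (588 days × 86400 s/day) = 6.55×10^9 J/m².
ΔT = Q / C = 6.55×10^9 / 5.66×10^8 = 11.6 K.

12 K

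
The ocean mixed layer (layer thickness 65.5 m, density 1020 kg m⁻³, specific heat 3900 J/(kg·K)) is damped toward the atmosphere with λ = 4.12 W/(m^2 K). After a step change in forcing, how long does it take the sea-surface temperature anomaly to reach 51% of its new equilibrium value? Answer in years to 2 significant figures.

Areal heat capacity C = ρ c_p D = 1020 × 3900 × 65.5 = 2.61×10^8 J m⁻² K⁻¹.
τ = C / λ = 2.61×10^8 / 4.12 = 6.32×10^7 s.
Fraction reached: 1 − e^(−t/τ) = 0.51 ⇒ t = −τ ln(1 − 0.51) = τ × 0.713.
t = 4.51×10^7 s = 1.43 years.

1.4 years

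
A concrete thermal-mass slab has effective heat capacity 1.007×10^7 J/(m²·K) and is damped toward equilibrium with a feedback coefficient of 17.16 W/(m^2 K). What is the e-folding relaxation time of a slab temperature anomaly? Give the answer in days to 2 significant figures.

Areal heat capacity C = 1.007×10^7 J/(m²·K) (given).
Relaxation time τ = C / λ = 1.01×10^7 / 17.16 = 5.87×10^5 s.
In days: 5.87×10^5 s / (86400 s/day) = 6.79 days.

6.8 days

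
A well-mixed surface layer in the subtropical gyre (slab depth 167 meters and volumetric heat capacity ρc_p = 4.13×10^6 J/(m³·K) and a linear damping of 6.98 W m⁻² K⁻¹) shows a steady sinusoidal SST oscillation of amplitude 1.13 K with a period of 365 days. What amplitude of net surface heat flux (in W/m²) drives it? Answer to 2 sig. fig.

160

Areal heat capacity C = ρc_p × D = 4.13×10^6 × 167 = 6.90×10^8 J m⁻² K⁻¹.
ω = 2π / 3.15×10^7 s = 1.99×10^-7 s⁻¹.
√((Cω)² + λ²) = √((137)² + 6.98²) = 138 W/(m²·K).
F₀ = A × √((Cω)²+λ²) = 1.13 × 138 = 155 W/m².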